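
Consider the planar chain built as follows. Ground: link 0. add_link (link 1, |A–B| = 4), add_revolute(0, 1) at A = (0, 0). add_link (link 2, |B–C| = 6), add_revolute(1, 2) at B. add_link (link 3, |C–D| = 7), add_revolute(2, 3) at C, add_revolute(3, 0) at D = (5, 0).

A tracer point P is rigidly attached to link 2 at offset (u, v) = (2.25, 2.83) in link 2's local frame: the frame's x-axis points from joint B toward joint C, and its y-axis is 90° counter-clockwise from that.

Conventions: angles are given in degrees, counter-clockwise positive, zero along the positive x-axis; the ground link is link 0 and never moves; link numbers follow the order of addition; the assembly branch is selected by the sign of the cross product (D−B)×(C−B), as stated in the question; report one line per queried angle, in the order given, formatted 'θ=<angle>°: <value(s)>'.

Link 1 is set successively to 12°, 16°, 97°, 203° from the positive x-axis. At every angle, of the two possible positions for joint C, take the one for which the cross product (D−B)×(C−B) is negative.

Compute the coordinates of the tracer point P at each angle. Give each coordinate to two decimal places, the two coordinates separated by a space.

A=(0,0), D=(5.00,0)
θ=12°: B = A + 4.00·(cos12°, sin12°) = (3.9126, 0.8316)
θ=12°: |BD| = 1.3690
θ=12°: circle(B,6.00) ∩ circle(D,7.00): a=-4.0636, h=4.4144
θ=12°:   candidates: C₊=(3.3665,6.8067) cross=6.043; C₋=(-1.9970,-0.2062) cross=-6.043
θ=12°:   branch - wants cross < 0 → take C=(-1.9970,-0.2062) (cross=-6.043)
θ=12°: ex = (C−B)/|BC| = (-0.9849,-0.1730); ey = (0.1730,-0.9849)
θ=12°: P = B + 2.25·ex + 2.83·ey = (2.1860,-2.3449)
θ=16°: B = A + 4.00·(cos16°, sin16°) = (3.8450, 1.1025)
θ=16°: |BD| = 1.5967
θ=16°: circle(B,6.00) ∩ circle(D,7.00): a=-3.2725, h=5.0290
θ=16°:   candidates: C₊=(4.9505,6.9998) cross=8.030; C₋=(-1.9946,-0.2754) cross=-8.030
θ=16°:   branch - wants cross < 0 → take C=(-1.9946,-0.2754) (cross=-8.030)
θ=16°: ex = (C−B)/|BC| = (-0.9733,-0.2297); ey = (0.2297,-0.9733)
θ=16°: P = B + 2.25·ex + 2.83·ey = (2.3051,-2.1685)
θ=97°: B = A + 4.00·(cos97°, sin97°) = (-0.4875, 3.9702)
θ=97°: |BD| = 6.7731
θ=97°: circle(B,6.00) ∩ circle(D,7.00): a=2.4269, h=5.4873
θ=97°:   candidates: C₊=(4.6952,6.9934) cross=37.166; C₋=(-1.7377,-1.8981) cross=-37.166
θ=97°:   branch - wants cross < 0 → take C=(-1.7377,-1.8981) (cross=-37.166)
θ=97°: ex = (C−B)/|BC| = (-0.2084,-0.9780); ey = (0.9780,-0.2084)
θ=97°: P = B + 2.25·ex + 2.83·ey = (1.8115,1.1799)
θ=203°: B = A + 4.00·(cos203°, sin203°) = (-3.6820, -1.5629)
θ=203°: |BD| = 8.8216
θ=203°: circle(B,6.00) ∩ circle(D,7.00): a=3.6740, h=4.7436
θ=203°:   candidates: C₊=(-0.9066,3.7566) cross=41.846; C₋=(0.7742,-5.5806) cross=-41.846
θ=203°:   branch - wants cross < 0 → take C=(0.7742,-5.5806) (cross=-41.846)
θ=203°: ex = (C−B)/|BC| = (0.7427,-0.6696); ey = (0.6696,0.7427)
θ=203°: P = B + 2.25·ex + 2.83·ey = (-0.1159,-0.9677)

θ=12°: 2.19 -2.34
θ=16°: 2.31 -2.17
θ=97°: 1.81 1.18
θ=203°: -0.12 -0.97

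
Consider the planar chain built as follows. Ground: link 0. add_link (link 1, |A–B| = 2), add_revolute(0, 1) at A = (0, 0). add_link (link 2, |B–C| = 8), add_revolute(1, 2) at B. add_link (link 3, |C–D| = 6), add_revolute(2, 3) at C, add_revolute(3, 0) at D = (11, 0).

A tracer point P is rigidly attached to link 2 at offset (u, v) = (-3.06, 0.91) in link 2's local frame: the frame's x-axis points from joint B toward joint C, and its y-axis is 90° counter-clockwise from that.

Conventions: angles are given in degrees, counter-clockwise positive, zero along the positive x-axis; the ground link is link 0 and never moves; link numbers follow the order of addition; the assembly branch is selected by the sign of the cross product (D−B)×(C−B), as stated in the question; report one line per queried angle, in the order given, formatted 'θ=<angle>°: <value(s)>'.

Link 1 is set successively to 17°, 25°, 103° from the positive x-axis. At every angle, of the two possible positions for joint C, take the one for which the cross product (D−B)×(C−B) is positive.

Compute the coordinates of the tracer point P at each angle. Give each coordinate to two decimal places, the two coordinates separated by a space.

A=(0,0), D=(11.00,0)
θ=17°: B = A + 2.00·(cos17°, sin17°) = (1.9126, 0.5847)
θ=17°: |BD| = 9.1062
θ=17°: circle(B,8.00) ∩ circle(D,6.00): a=6.0905, h=5.1871
θ=17°:   candidates: C₊=(8.3236,5.3700) cross=47.234; C₋=(7.6575,-4.9827) cross=-47.234
θ=17°:   branch + wants cross > 0 → take C=(8.3236,5.3700) (cross=47.234)
θ=17°: ex = (C−B)/|BC| = (0.8014,0.5982); ey = (-0.5982,0.8014)
θ=17°: P = B + -3.06·ex + 0.91·ey = (-1.0839,-0.5164)
θ=25°: B = A + 2.00·(cos25°, sin25°) = (1.8126, 0.8452)
θ=25°: |BD| = 9.2262
θ=25°: circle(B,8.00) ∩ circle(D,6.00): a=6.1305, h=5.1397
θ=25°:   candidates: C₊=(8.3882,5.4017) cross=47.420; C₋=(7.4465,-4.8345) cross=-47.420
θ=25°:   branch + wants cross > 0 → take C=(8.3882,5.4017) (cross=47.420)
θ=25°: ex = (C−B)/|BC| = (0.8219,0.5696); ey = (-0.5696,0.8219)
θ=25°: P = B + -3.06·ex + 0.91·ey = (-1.2208,-0.1496)
θ=103°: B = A + 2.00·(cos103°, sin103°) = (-0.4499, 1.9487)
θ=103°: |BD| = 11.6146
θ=103°: circle(B,8.00) ∩ circle(D,6.00): a=7.0127, h=3.8500
θ=103°:   candidates: C₊=(7.1093,4.5676) cross=44.716; C₋=(5.8174,-3.0233) cross=-44.716
θ=103°:   branch + wants cross > 0 → take C=(7.1093,4.5676) (cross=44.716)
θ=103°: ex = (C−B)/|BC| = (0.9449,0.3274); ey = (-0.3274,0.9449)
θ=103°: P = B + -3.06·ex + 0.91·ey = (-3.6392,1.8069)

θ=17°: -1.08 -0.52
θ=25°: -1.22 -0.15
θ=103°: -3.64 1.81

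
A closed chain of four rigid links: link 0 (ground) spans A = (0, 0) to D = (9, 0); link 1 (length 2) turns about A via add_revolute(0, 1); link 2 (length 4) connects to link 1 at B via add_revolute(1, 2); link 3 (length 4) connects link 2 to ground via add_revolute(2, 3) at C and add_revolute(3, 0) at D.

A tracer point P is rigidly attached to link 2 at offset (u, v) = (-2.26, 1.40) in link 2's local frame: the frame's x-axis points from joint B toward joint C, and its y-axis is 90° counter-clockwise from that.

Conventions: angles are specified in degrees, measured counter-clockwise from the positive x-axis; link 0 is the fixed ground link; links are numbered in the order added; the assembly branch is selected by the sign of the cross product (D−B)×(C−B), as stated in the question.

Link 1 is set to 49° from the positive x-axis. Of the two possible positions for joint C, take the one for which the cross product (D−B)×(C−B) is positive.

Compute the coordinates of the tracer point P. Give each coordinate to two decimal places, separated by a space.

A=(0,0), D=(9.00,0)
B = A + 2.00·(cos49°, sin49°) = (1.3121, 1.5094)
|BD| = 7.8347
circle(B,4.00) ∩ circle(D,4.00): a=3.9173, h=0.8090
  candidates: C₊=(5.3119,1.5486) cross=6.338; C₋=(5.0002,-0.0392) cross=-6.338
  branch + wants cross > 0 → take C=(5.3119,1.5486) (cross=6.338)
ex = (C−B)/|BC| = (1.0000,0.0098); ey = (-0.0098,1.0000)
P = B + -2.26·ex + 1.40·ey = (-0.9615,2.8872)

-0.96 2.89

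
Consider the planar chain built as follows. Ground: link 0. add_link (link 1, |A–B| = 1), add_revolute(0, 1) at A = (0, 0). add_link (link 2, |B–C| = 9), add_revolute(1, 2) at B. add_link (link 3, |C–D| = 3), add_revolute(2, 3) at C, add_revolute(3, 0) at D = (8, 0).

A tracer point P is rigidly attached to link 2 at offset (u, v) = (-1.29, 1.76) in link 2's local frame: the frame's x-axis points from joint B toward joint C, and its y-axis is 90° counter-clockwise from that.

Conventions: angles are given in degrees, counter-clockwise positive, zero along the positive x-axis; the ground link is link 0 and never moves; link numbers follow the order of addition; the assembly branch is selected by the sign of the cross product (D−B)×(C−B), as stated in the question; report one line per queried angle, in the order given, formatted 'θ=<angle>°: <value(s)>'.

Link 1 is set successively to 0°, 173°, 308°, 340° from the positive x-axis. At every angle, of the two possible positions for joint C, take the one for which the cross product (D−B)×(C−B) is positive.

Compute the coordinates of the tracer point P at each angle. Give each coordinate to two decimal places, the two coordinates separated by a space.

A=(0,0), D=(8.00,0)
θ=0°: B = A + 1.00·(cos0°, sin0°) = (1.0000, 0.0000)
θ=0°: |BD| = 7.0000
θ=0°: circle(B,9.00) ∩ circle(D,3.00): a=8.6429, h=2.5102
θ=0°:   candidates: C₊=(9.6429,2.5102) cross=17.571; C₋=(9.6429,-2.5102) cross=-17.571
θ=0°:   branch + wants cross > 0 → take C=(9.6429,2.5102) (cross=17.571)
θ=0°: ex = (C−B)/|BC| = (0.9603,0.2789); ey = (-0.2789,0.9603)
θ=0°: P = B + -1.29·ex + 1.76·ey = (-0.7297,1.3304)
θ=173°: B = A + 1.00·(cos173°, sin173°) = (-0.9925, 0.1219)
θ=173°: |BD| = 8.9934
θ=173°: circle(B,9.00) ∩ circle(D,3.00): a=8.4996, h=2.9591
θ=173°:   candidates: C₊=(7.5464,2.9655) cross=26.612; C₋=(7.4662,-2.9521) cross=-26.612
θ=173°:   branch + wants cross > 0 → take C=(7.5464,2.9655) (cross=26.612)
θ=173°: ex = (C−B)/|BC| = (0.9488,0.3160); ey = (-0.3160,0.9488)
θ=173°: P = B + -1.29·ex + 1.76·ey = (-2.7726,1.3841)
θ=308°: B = A + 1.00·(cos308°, sin308°) = (0.6157, -0.7880)
θ=308°: |BD| = 7.4263
θ=308°: circle(B,9.00) ∩ circle(D,3.00): a=8.5608, h=2.7772
θ=308°:   candidates: C₊=(8.8334,2.8819) cross=20.624; C₋=(9.4228,-2.6411) cross=-20.624
θ=308°:   branch + wants cross > 0 → take C=(8.8334,2.8819) (cross=20.624)
θ=308°: ex = (C−B)/|BC| = (0.9131,0.4078); ey = (-0.4078,0.9131)
θ=308°: P = B + -1.29·ex + 1.76·ey = (-1.2799,0.2930)
θ=340°: B = A + 1.00·(cos340°, sin340°) = (0.9397, -0.3420)
θ=340°: |BD| = 7.0686
θ=340°: circle(B,9.00) ∩ circle(D,3.00): a=8.6272, h=2.5633
θ=340°:   candidates: C₊=(9.4328,2.6357) cross=18.119; C₋=(9.6809,-2.4849) cross=-18.119
θ=340°:   branch + wants cross > 0 → take C=(9.4328,2.6357) (cross=18.119)
θ=340°: ex = (C−B)/|BC| = (0.9437,0.3309); ey = (-0.3309,0.9437)
θ=340°: P = B + -1.29·ex + 1.76·ey = (-0.8600,0.8920)

θ=0°: -0.73 1.33
θ=173°: -2.77 1.38
θ=308°: -1.28 0.29
θ=340°: -0.86 0.89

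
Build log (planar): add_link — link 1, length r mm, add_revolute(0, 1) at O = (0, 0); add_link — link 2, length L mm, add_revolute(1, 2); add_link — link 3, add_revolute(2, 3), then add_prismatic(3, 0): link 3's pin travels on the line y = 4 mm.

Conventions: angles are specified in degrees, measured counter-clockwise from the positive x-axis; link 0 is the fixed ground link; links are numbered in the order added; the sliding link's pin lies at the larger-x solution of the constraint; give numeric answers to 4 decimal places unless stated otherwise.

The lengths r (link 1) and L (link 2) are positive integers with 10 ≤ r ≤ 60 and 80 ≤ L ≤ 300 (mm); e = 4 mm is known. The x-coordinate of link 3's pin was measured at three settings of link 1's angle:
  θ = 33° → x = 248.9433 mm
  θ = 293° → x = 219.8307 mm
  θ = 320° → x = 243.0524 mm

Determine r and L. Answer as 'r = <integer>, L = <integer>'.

constraint per measurement: (x − r cos θ)² + (r sin θ − e)² = L²
subtracting the θ₁ and θ₂ equations cancels the r² and L² terms:
r = (x₁² − x₂²) / (2[(x₁cos θ₁ + e sin θ₁) − (x₂cos θ₂ + e sin θ₂)]) = 53.0001 → r = 53
L² = (x₁ − r cos θ₁)² + (r sin θ₁ − e)² = 42436.0093 → L = 206.0000 → L = 206
check at θ₃=320°: x = 243.0524 (printed 243.0524) ✓

r = 53, L = 206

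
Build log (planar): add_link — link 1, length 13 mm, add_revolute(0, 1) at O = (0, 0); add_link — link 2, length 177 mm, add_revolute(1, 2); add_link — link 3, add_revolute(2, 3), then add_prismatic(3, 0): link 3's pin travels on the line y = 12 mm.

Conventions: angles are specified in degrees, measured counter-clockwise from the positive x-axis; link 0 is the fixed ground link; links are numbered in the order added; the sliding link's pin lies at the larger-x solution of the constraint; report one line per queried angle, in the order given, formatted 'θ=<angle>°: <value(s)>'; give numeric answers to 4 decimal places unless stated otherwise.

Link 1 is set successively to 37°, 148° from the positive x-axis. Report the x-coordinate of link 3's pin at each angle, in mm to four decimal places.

geometry: r = 13 mm, L = 177 mm, e = 12 mm
θ=37°: crank pin P = (r cos θ, r sin θ) = (10.382262, 7.823595)
θ=37°: h = r sin θ − e = 7.823595 − 12 = -4.176405
θ=37°: x = r cos θ + √(L² − h²) = 10.382262 + 176.950721 = 187.332983
θ=148°: crank pin P = (r cos θ, r sin θ) = (-11.024625, 6.888950)
θ=148°: h = r sin θ − e = 6.888950 − 12 = -5.111050
θ=148°: x = r cos θ + √(L² − h²) = -11.024625 + 176.926191 = 165.901566

θ=37°: 187.3330
θ=148°: 165.9016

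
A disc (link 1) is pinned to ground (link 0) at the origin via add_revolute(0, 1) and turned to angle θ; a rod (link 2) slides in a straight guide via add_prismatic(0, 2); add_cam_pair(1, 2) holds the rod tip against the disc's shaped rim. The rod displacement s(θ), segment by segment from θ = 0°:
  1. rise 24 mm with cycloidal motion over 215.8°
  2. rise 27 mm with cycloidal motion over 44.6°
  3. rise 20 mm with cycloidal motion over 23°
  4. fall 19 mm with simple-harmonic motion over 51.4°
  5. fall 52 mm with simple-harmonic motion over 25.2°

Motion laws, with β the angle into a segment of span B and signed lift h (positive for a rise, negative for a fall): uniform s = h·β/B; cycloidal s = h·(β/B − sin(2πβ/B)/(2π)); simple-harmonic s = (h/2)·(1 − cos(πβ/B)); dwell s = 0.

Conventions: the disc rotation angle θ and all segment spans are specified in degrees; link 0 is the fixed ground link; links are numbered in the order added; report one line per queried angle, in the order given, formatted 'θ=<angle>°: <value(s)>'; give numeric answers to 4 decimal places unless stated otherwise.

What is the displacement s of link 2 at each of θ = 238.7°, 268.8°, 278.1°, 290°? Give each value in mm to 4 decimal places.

segment 1 (0° to 215.8°, cycloidal, h = 24) is passed completely: s = 0.0000 + (24) = 24.0000
θ = 238.7° falls in segment 2 (215.8° to 260.4°, cycloidal, h = 27): β = 238.7 − 215.8 = 22.9°, B = 44.6°; Δs = 27·(0.5135 − sin(2π·0.5135)/(2π)) = 14.2260; s = 24.0000 + 14.2260 = 38.2260
segment 2 (215.8° to 260.4°, cycloidal, h = 27) is passed completely: s = 24.0000 + (27) = 51.0000
θ = 268.8° falls in segment 3 (260.4° to 283.4°, cycloidal, h = 20): β = 268.8 − 260.4 = 8.4°, B = 23°; Δs = 20·(0.3652 − sin(2π·0.3652)/(2π)) = 4.9195; s = 51.0000 + 4.9195 = 55.9195
θ = 278.1° falls in segment 3 (260.4° to 283.4°, cycloidal, h = 20): β = 278.1 − 260.4 = 17.7°, B = 23°; Δs = 20·(0.7696 − sin(2π·0.7696)/(2π)) = 18.5504; s = 51.0000 + 18.5504 = 69.5504
segment 3 (260.4° to 283.4°, cycloidal, h = 20) is passed completely: s = 51.0000 + (20) = 71.0000
θ = 290° falls in segment 4 (283.4° to 334.8°, simple-harmonic, h = -19): β = 290 − 283.4 = 6.6°, B = 51.4°; Δs = -19/2·(1 − cos(π·0.1284)) = -0.7625; s = 71.0000 − 0.7625 = 70.2375

θ=238.7°: 38.2260
θ=268.8°: 55.9195
θ=278.1°: 69.5504
θ=290°: 70.2375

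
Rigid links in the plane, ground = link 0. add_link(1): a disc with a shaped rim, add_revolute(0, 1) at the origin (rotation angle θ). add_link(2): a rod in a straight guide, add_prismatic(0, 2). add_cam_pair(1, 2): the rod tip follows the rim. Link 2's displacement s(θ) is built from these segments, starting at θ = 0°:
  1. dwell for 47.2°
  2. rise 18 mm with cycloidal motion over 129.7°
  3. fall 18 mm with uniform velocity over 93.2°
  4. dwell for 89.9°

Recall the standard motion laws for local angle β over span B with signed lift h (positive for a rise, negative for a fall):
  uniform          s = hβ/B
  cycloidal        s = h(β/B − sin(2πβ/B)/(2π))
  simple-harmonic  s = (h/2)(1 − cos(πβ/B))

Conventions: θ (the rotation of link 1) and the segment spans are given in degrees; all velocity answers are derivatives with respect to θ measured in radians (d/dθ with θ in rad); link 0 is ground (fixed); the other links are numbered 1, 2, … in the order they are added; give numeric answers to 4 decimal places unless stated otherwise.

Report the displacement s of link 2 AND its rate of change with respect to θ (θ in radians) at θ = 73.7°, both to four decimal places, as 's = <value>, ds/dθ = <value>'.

segment 1 (0° to 47.2°, dwell): s unchanged at 0.0000
θ = 73.7° falls in segment 2 (47.2° to 176.9°, cycloidal, h = 18): β = 73.7 − 47.2 = 26.5°, B = 129.7°; Δs = 18·(0.2043 − sin(2π·0.2043)/(2π)) = 0.9301; s = 0.0000 + 0.9301 = 0.9301
velocity in seg [47.2°–176.9°] (cycloidal), θ in radians: β = 26.5° = 0.4625 rad, B = 129.7° = 2.2637 rad; ds/dθ = (h/B)(1 − cos(2πβ/B)) = (18/2.2637)(1 − cos(2π·0.2043)) = 5.700466 mm/rad

s = 0.9301, ds/dθ = 5.7005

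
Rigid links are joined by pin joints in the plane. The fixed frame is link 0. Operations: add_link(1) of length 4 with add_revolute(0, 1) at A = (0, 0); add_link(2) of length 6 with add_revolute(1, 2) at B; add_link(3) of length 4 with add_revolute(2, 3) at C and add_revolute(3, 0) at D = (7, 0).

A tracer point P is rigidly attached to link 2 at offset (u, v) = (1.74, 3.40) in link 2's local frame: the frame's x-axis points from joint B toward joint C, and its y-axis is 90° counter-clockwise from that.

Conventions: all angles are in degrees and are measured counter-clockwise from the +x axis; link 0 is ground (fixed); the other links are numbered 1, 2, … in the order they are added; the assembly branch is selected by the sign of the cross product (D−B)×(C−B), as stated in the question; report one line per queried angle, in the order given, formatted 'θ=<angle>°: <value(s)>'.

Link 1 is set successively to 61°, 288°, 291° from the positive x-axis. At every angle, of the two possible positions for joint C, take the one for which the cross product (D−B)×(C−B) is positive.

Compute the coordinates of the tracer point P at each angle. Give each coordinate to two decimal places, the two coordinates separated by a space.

A=(0,0), D=(7.00,0)
θ=61°: B = A + 4.00·(cos61°, sin61°) = (1.9392, 3.4985)
θ=61°: |BD| = 6.1523
θ=61°: circle(B,6.00) ∩ circle(D,4.00): a=4.7016, h=3.7276
θ=61°:   candidates: C₊=(7.9264,3.8913) cross=22.934; C₋=(3.6869,-2.2413) cross=-22.934
θ=61°:   branch + wants cross > 0 → take C=(7.9264,3.8913) (cross=22.934)
θ=61°: ex = (C−B)/|BC| = (0.9979,0.0655); ey = (-0.0655,0.9979)
θ=61°: P = B + 1.74·ex + 3.40·ey = (3.4529,7.0051)
θ=288°: B = A + 4.00·(cos288°, sin288°) = (1.2361, -3.8042)
θ=288°: |BD| = 6.9062
θ=288°: circle(B,6.00) ∩ circle(D,4.00): a=4.9011, h=3.4612
θ=288°:   candidates: C₊=(3.4200,1.7842) cross=23.903; C₋=(7.2331,-3.9932) cross=-23.903
θ=288°:   branch + wants cross > 0 → take C=(3.4200,1.7842) (cross=23.903)
θ=288°: ex = (C−B)/|BC| = (0.3640,0.9314); ey = (-0.9314,0.3640)
θ=288°: P = B + 1.74·ex + 3.40·ey = (-1.2974,-0.9460)
θ=291°: B = A + 4.00·(cos291°, sin291°) = (1.4335, -3.7343)
θ=291°: |BD| = 6.7031
θ=291°: circle(B,6.00) ∩ circle(D,4.00): a=4.8434, h=3.5414
θ=291°:   candidates: C₊=(3.4827,1.9049) cross=23.738; C₋=(7.4286,-3.9770) cross=-23.738
θ=291°:   branch + wants cross > 0 → take C=(3.4827,1.9049) (cross=23.738)
θ=291°: ex = (C−B)/|BC| = (0.3415,0.9399); ey = (-0.9399,0.3415)
θ=291°: P = B + 1.74·ex + 3.40·ey = (-1.1678,-0.9377)

θ=61°: 3.45 7.01
θ=288°: -1.30 -0.95
θ=291°: -1.17 -0.94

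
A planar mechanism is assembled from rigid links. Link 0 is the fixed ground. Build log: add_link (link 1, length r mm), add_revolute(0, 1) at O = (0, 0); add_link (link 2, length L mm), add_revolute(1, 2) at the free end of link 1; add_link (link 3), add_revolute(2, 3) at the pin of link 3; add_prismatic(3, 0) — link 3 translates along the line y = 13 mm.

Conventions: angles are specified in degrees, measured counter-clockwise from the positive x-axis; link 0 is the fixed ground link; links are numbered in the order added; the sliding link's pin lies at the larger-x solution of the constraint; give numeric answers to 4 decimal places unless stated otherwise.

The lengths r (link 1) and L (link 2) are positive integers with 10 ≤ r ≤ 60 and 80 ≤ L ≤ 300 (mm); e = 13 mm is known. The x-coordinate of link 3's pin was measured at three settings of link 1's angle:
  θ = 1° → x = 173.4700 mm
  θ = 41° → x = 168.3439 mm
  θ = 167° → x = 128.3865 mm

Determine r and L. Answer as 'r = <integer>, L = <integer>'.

constraint per measurement: (x − r cos θ)² + (r sin θ − e)² = L²
subtracting the θ₁ and θ₂ equations cancels the r² and L² terms:
r = (x₁² − x₂²) / (2[(x₁cos θ₁ + e sin θ₁) − (x₂cos θ₂ + e sin θ₂)]) = 22.9999 → r = 23
L² = (x₁ − r cos θ₁)² + (r sin θ₁ − e)² = 22800.9997 → L = 151.0000 → L = 151
check at θ₃=167°: x = 128.3865 (printed 128.3865) ✓

r = 23, L = 151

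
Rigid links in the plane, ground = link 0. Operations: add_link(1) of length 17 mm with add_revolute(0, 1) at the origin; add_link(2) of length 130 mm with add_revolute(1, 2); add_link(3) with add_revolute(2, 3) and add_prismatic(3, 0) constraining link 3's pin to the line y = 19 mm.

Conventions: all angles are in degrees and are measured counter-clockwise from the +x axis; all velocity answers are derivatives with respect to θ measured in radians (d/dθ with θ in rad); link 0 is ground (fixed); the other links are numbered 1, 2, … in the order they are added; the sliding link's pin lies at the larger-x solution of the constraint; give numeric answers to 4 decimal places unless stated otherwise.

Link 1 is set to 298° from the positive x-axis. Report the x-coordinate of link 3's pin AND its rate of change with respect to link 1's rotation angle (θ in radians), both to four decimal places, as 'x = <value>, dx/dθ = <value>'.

geometry: r = 17 mm, L = 130 mm, e = 19 mm
crank pin P = (r cos θ, r sin θ) = (7.981017, -15.010109)
h = r sin θ − e = -15.010109 − 19 = -34.010109
x = r cos θ + √(L² − h²) = 7.981017 + 125.472357 = 133.453374
dx/dθ = −r sin θ − h·r cos θ/√(L² − h²) (θ in radians; h = -34.010109) = 17.173416

x = 133.4534, dx/dθ = 17.1734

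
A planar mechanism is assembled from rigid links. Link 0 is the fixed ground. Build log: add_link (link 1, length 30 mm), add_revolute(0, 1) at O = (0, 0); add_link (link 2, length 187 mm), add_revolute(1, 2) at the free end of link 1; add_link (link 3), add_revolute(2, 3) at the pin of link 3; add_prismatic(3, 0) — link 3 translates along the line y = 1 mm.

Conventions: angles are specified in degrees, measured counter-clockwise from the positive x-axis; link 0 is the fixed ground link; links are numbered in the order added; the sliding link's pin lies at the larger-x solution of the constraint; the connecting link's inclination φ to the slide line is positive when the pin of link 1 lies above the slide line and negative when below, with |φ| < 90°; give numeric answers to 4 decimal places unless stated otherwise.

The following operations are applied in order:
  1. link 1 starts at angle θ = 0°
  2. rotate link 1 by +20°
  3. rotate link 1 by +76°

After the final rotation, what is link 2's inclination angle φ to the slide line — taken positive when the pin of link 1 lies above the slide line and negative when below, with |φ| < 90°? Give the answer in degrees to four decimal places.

geometry: r = 30 mm, L = 187 mm, e = 1 mm; θ starts at 0°
rotate link 1 by +20°: θ ← 0° +20° = 20°
rotate link 1 by +76°: θ ← 20° +76° = 96°
h = r sin θ − e = 29.835657 − 1 = 28.835657
sin φ = h / L = 28.835657 / 187 = 0.15420137
φ = arcsin(0.15420137) = 8.870481°

8.8705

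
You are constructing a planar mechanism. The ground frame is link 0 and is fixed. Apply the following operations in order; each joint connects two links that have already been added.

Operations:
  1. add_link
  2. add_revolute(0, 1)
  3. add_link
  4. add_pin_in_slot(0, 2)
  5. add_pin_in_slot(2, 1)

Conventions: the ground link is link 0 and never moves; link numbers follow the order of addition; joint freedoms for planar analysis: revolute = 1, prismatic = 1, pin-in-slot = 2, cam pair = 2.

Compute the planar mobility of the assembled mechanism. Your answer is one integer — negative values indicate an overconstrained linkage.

link 0 = ground. State L|J1|J2 = 1|0|0
+link1  2|0|0
R(0,1) f=1→J1  2|1|0
+link2  3|1|0
PS(0,2) f=2→J2  3|1|1
PS(2,1) f=2→J2  3|1|2
M = 3(3−1)−2·1−2 = 6−2−2 = 2

M = 2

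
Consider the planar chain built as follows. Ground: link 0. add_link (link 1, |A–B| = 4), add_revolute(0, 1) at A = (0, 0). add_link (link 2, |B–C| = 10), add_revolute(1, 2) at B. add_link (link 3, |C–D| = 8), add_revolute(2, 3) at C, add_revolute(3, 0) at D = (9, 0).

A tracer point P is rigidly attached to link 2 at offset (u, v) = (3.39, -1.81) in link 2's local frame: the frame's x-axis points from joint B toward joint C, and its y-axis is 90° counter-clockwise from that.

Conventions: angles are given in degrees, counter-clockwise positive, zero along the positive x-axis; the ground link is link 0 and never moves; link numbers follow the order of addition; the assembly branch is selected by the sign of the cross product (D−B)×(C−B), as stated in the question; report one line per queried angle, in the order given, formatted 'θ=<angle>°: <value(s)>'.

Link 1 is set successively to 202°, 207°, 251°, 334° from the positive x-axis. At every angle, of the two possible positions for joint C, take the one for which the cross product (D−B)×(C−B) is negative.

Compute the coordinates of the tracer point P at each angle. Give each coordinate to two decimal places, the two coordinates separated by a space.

A=(0,0), D=(9.00,0)
θ=202°: B = A + 4.00·(cos202°, sin202°) = (-3.7087, -1.4984)
θ=202°: |BD| = 12.7968
θ=202°: circle(B,10.00) ∩ circle(D,8.00): a=7.8050, h=6.2516
θ=202°:   candidates: C₊=(3.3105,5.6241) cross=80.000; C₋=(4.7746,-6.7931) cross=-80.000
θ=202°:   branch - wants cross < 0 → take C=(4.7746,-6.7931) (cross=-80.000)
θ=202°: ex = (C−B)/|BC| = (0.8483,-0.5295); ey = (0.5295,0.8483)
θ=202°: P = B + 3.39·ex + -1.81·ey = (-1.7912,-4.8288)
θ=207°: B = A + 4.00·(cos207°, sin207°) = (-3.5640, -1.8160)
θ=207°: |BD| = 12.6946
θ=207°: circle(B,10.00) ∩ circle(D,8.00): a=7.7652, h=6.3009
θ=207°:   candidates: C₊=(3.2200,5.5310) cross=79.987; C₋=(5.0227,-6.9412) cross=-79.987
θ=207°:   branch - wants cross < 0 → take C=(5.0227,-6.9412) (cross=-79.987)
θ=207°: ex = (C−B)/|BC| = (0.8587,-0.5125); ey = (0.5125,0.8587)
θ=207°: P = B + 3.39·ex + -1.81·ey = (-1.5808,-5.1076)
θ=251°: B = A + 4.00·(cos251°, sin251°) = (-1.3023, -3.7821)
θ=251°: |BD| = 10.9746
θ=251°: circle(B,10.00) ∩ circle(D,8.00): a=7.1274, h=7.0142
θ=251°:   candidates: C₊=(2.9713,5.2588) cross=76.978; C₋=(7.8058,-7.9104) cross=-76.978
θ=251°:   branch - wants cross < 0 → take C=(7.8058,-7.9104) (cross=-76.978)
θ=251°: ex = (C−B)/|BC| = (0.9108,-0.4128); ey = (0.4128,0.9108)
θ=251°: P = B + 3.39·ex + -1.81·ey = (1.0381,-6.8301)
θ=334°: B = A + 4.00·(cos334°, sin334°) = (3.5952, -1.7535)
θ=334°: |BD| = 5.6822
θ=334°: circle(B,10.00) ∩ circle(D,8.00): a=6.0089, h=7.9933
θ=334°:   candidates: C₊=(6.8441,7.7040) cross=45.419; C₋=(11.7775,-7.5024) cross=-45.419
θ=334°:   branch - wants cross < 0 → take C=(11.7775,-7.5024) (cross=-45.419)
θ=334°: ex = (C−B)/|BC| = (0.8182,-0.5749); ey = (0.5749,0.8182)
θ=334°: P = B + 3.39·ex + -1.81·ey = (5.3284,-5.1834)

θ=202°: -1.79 -4.83
θ=207°: -1.58 -5.11
θ=251°: 1.04 -6.83
θ=334°: 5.33 -5.18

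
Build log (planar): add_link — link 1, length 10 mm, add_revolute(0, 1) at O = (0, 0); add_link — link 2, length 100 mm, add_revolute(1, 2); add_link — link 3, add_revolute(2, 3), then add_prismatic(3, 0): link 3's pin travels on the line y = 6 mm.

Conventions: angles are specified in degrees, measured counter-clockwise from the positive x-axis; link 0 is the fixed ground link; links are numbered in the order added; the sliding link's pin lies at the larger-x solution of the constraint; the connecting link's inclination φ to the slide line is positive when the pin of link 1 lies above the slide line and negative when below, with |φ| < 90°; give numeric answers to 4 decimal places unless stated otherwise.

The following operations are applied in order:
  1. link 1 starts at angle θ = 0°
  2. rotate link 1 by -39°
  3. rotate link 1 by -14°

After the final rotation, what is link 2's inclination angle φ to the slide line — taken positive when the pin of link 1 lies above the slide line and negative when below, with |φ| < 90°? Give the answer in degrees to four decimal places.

geometry: r = 10 mm, L = 100 mm, e = 6 mm; θ starts at 0°
rotate link 1 by -39°: θ ← 0° -39° = -39°
rotate link 1 by -14°: θ ← -39° -14° = -53°
h = r sin θ − e = -7.986355 − 6 = -13.986355
sin φ = h / L = -13.986355 / 100 = -0.13986355
φ = arcsin(-0.13986355) = -8.039951°

-8.0400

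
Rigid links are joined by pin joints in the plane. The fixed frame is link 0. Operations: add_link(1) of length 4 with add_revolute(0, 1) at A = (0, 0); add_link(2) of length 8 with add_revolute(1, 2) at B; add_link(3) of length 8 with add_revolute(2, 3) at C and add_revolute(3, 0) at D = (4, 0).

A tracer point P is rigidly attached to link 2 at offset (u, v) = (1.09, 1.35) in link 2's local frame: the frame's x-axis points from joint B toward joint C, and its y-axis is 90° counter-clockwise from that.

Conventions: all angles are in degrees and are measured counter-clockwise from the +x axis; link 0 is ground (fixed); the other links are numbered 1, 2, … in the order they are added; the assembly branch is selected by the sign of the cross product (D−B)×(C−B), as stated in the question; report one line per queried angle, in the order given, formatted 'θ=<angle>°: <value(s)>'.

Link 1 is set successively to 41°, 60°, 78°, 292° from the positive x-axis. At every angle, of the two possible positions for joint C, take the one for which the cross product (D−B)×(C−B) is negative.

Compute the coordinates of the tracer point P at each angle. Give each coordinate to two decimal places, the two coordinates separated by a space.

A=(0,0), D=(4.00,0)
θ=41°: B = A + 4.00·(cos41°, sin41°) = (3.0188, 2.6242)
θ=41°: |BD| = 2.8017
θ=41°: circle(B,8.00) ∩ circle(D,8.00): a=1.4008, h=7.8764
θ=41°:   candidates: C₊=(10.8870,4.0705) cross=22.067; C₋=(-3.8682,-1.4463) cross=-22.067
θ=41°:   branch - wants cross < 0 → take C=(-3.8682,-1.4463) (cross=-22.067)
θ=41°: ex = (C−B)/|BC| = (-0.8609,-0.5088); ey = (0.5088,-0.8609)
θ=41°: P = B + 1.09·ex + 1.35·ey = (2.7674,0.9074)
θ=60°: B = A + 4.00·(cos60°, sin60°) = (2.0000, 3.4641)
θ=60°: |BD| = 4.0000
θ=60°: circle(B,8.00) ∩ circle(D,8.00): a=2.0000, h=7.7460
θ=60°:   candidates: C₊=(9.7082,5.6050) cross=30.984; C₋=(-3.7082,-2.1409) cross=-30.984
θ=60°:   branch - wants cross < 0 → take C=(-3.7082,-2.1409) (cross=-30.984)
θ=60°: ex = (C−B)/|BC| = (-0.7135,-0.7006); ey = (0.7006,-0.7135)
θ=60°: P = B + 1.09·ex + 1.35·ey = (2.1681,1.7372)
θ=78°: B = A + 4.00·(cos78°, sin78°) = (0.8316, 3.9126)
θ=78°: |BD| = 5.0346
θ=78°: circle(B,8.00) ∩ circle(D,8.00): a=2.5173, h=7.5936
θ=78°:   candidates: C₊=(8.3172,6.7351) cross=38.231; C₋=(-3.4855,-2.8225) cross=-38.231
θ=78°:   branch - wants cross < 0 → take C=(-3.4855,-2.8225) (cross=-38.231)
θ=78°: ex = (C−B)/|BC| = (-0.5396,-0.8419); ey = (0.8419,-0.5396)
θ=78°: P = B + 1.09·ex + 1.35·ey = (1.3800,2.2664)
θ=292°: B = A + 4.00·(cos292°, sin292°) = (1.4984, -3.7087)
θ=292°: |BD| = 4.4735
θ=292°: circle(B,8.00) ∩ circle(D,8.00): a=2.2368, h=7.6809
θ=292°:   candidates: C₊=(-3.6186,2.4408) cross=34.361; C₋=(9.1170,-6.1495) cross=-34.361
θ=292°:   branch - wants cross < 0 → take C=(9.1170,-6.1495) (cross=-34.361)
θ=292°: ex = (C−B)/|BC| = (0.9523,-0.3051); ey = (0.3051,0.9523)
θ=292°: P = B + 1.09·ex + 1.35·ey = (2.9483,-2.7557)

θ=41°: 2.77 0.91
θ=60°: 2.17 1.74
θ=78°: 1.38 2.27
θ=292°: 2.95 -2.76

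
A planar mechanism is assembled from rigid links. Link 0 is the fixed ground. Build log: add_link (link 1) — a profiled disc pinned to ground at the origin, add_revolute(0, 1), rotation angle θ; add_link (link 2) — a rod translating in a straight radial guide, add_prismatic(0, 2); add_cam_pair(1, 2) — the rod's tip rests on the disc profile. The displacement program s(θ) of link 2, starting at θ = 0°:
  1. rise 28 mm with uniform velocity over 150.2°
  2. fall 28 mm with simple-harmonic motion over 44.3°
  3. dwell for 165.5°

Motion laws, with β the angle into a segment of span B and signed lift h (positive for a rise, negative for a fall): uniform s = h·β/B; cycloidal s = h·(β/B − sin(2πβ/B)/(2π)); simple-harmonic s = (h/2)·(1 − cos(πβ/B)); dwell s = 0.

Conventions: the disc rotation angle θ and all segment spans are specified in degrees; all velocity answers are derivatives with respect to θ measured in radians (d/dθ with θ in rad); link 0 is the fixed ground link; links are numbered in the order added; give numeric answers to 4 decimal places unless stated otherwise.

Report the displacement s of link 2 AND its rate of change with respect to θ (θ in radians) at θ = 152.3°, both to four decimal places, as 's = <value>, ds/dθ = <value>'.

seg 1 [0°–150.2°] uniform, h=28: full span → s += 28 → s = 28.0000
seg 2 [150.2°–194.5°] simple-harmonic, h=-28: θ=152.3° here. β=2.1, B=44.3. -28/2·(1 − cos(π·0.0474)) = -0.1550 → s = 27.8450
velocity in seg [150.2°–194.5°] (simple-harmonic), θ in radians: β = 2.1° = 0.0367 rad, B = 44.3° = 0.7732 rad; ds/dθ = (πh/(2B)) sin(πβ/B) = (π·(-28)/(2·0.7732)) sin(π·0.0474) = -8.440258 mm/rad

s = 27.8450, ds/dθ = -8.4403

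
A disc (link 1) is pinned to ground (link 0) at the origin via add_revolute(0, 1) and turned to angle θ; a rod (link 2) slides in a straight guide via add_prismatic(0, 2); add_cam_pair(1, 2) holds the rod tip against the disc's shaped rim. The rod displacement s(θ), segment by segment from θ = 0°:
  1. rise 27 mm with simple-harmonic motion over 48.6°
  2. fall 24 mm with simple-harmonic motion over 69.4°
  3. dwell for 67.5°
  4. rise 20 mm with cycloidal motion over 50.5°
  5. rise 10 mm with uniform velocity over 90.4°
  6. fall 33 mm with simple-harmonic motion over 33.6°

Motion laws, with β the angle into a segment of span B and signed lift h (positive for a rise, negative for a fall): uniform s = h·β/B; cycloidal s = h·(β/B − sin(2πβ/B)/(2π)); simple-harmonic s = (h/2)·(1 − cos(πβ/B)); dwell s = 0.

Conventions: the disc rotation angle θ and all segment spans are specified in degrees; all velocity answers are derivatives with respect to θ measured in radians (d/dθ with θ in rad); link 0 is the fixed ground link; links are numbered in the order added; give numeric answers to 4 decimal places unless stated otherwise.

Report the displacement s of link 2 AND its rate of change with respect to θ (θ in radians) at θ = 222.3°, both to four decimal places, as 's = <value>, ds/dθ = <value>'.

segment 1 (0° to 48.6°, simple-harmonic, h = 27) is passed completely: s = 0.0000 + (27) = 27.0000
segment 2 (48.6° to 118°, simple-harmonic, h = -24) is passed completely: s = 27.0000 + (-24) = 3.0000
segment 3 (118° to 185.5°, dwell): s unchanged at 3.0000
θ = 222.3° falls in segment 4 (185.5° to 236°, cycloidal, h = 20): β = 222.3 − 185.5 = 36.8°, B = 50.5°; Δs = 20·(0.7287 − sin(2π·0.7287)/(2π)) = 17.7289; s = 3.0000 + 17.7289 = 20.7289
velocity in seg [185.5°–236°] (cycloidal), θ in radians: β = 36.8° = 0.6423 rad, B = 50.5° = 0.8814 rad; ds/dθ = (h/B)(1 − cos(2πβ/B)) = (20/0.8814)(1 − cos(2π·0.7287)) = 25.717353 mm/rad

s = 20.7289, ds/dθ = 25.7174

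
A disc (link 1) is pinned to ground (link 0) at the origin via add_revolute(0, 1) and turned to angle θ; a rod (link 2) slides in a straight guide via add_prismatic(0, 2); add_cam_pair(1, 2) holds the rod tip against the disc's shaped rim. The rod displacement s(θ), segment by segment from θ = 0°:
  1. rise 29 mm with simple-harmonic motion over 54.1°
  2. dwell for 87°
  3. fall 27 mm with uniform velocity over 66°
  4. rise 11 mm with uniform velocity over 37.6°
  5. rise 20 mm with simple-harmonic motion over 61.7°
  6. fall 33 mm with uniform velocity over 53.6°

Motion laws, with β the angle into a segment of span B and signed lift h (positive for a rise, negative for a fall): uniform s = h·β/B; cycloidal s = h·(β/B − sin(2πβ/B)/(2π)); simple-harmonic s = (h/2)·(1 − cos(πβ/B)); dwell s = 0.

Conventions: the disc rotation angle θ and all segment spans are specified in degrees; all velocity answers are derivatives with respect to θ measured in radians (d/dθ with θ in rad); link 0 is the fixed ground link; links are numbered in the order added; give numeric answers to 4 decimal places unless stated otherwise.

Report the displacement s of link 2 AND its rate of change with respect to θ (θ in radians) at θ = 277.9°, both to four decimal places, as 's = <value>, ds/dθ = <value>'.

segment 1 (0° to 54.1°, simple-harmonic, h = 29) is passed completely: s = 0.0000 + (29) = 29.0000
segment 2 (54.1° to 141.1°, dwell): s unchanged at 29.0000
segment 3 (141.1° to 207.1°, uniform, h = -27) is passed completely: s = 29.0000 + (-27) = 2.0000
segment 4 (207.1° to 244.7°, uniform, h = 11) is passed completely: s = 2.0000 + (11) = 13.0000
θ = 277.9° falls in segment 5 (244.7° to 306.4°, simple-harmonic, h = 20): β = 277.9 − 244.7 = 33.2°, B = 61.7°; Δs = 20/2·(1 − cos(π·0.5381)) = 11.1937; s = 13.0000 + 11.1937 = 24.1937
velocity in seg [244.7°–306.4°] (simple-harmonic), θ in radians: β = 33.2° = 0.5794 rad, B = 61.7° = 1.0769 rad; ds/dθ = (πh/(2B)) sin(πβ/B) = (π·20/(2·1.0769)) sin(π·0.5381) = 28.964825 mm/rad

s = 24.1937, ds/dθ = 28.9648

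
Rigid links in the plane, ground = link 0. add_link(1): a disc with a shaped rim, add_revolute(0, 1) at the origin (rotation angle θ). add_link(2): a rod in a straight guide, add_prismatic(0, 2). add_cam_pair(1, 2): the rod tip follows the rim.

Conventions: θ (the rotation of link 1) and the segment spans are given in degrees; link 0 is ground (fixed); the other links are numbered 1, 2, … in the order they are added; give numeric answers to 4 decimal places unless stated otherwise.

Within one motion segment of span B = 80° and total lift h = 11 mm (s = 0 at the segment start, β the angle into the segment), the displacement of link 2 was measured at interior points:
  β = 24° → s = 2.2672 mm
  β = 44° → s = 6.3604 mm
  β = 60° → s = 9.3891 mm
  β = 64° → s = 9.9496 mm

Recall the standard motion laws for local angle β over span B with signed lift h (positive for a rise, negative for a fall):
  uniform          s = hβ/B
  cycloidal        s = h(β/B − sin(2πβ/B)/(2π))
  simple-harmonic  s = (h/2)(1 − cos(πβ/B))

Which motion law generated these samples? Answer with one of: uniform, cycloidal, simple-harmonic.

candidates at β/B = r: uniform s = h·r (linear in β); cycloidal s = h·(r − sin(2πr)/(2π)); simple-harmonic s = (h/2)(1 − cos(πr))
β=24°: printed 2.2672 | uniform 3.3000, cycloidal 1.6350, simple-harmonic 2.2672
β=44°: printed 6.3604 | uniform 6.0500, cycloidal 6.5910, simple-harmonic 6.3604
β=60°: printed 9.3891 | uniform 8.2500, cycloidal 10.0007, simple-harmonic 9.3891
β=64°: printed 9.9496 | uniform 8.8000, cycloidal 10.4650, simple-harmonic 9.9496
only one law matches every sample → simple-harmonic

simple-harmonic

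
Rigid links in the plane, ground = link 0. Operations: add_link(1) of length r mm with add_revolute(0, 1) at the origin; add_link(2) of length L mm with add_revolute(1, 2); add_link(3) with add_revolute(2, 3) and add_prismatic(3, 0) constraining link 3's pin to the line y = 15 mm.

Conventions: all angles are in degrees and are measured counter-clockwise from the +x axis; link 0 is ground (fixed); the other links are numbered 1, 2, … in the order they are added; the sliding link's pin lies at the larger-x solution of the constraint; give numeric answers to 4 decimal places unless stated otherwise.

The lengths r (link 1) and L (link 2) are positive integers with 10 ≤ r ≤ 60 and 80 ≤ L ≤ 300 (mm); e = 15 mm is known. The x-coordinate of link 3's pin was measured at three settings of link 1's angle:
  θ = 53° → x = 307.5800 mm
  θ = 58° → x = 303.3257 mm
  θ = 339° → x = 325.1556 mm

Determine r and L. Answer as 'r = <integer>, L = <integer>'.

constraint per measurement: (x − r cos θ)² + (r sin θ − e)² = L²
subtracting the θ₁ and θ₂ equations cancels the r² and L² terms:
r = (x₁² − x₂²) / (2[(x₁cos θ₁ + e sin θ₁) − (x₂cos θ₂ + e sin θ₂)]) = 55.0003 → r = 55
L² = (x₁ − r cos θ₁)² + (r sin θ₁ − e)² = 76176.0187 → L = 276.0000 → L = 276
check at θ₃=339°: x = 325.1556 (printed 325.1556) ✓

r = 55, L = 276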